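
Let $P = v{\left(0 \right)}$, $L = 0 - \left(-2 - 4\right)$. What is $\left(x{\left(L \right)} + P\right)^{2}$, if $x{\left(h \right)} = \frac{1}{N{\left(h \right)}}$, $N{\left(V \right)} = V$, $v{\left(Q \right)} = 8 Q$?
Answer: $\frac{1}{36} \approx 0.027778$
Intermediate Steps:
$L = 6$ ($L = 0 - \left(-2 - 4\right) = 0 - -6 = 0 + 6 = 6$)
$P = 0$ ($P = 8 \cdot 0 = 0$)
$x{\left(h \right)} = \frac{1}{h}$
$\left(x{\left(L \right)} + P\right)^{2} = \left(\frac{1}{6} + 0\right)^{2} = \left(\frac{1}{6}\right)^{2} = \frac{1}{36}$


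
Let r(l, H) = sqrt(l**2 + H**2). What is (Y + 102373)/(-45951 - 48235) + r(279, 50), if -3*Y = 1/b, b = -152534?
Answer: -46846089547/43099701972 + sqrt(80341) ≈ 282.36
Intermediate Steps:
Y = 1/457602 (Y = -1/3/(-152534) = -1/3*(-1/152534) = 1/457602 ≈ 2.1853e-6)
r(l, H) = sqrt(H**2 + l**2)
(Y + 102373)/(-45951 - 48235) + r(279, 50) = (1/457602 + 102373)/(-45951 - 48235) + sqrt(50**2 + 279**2) = (46846089547/457602)/(-94186) + sqrt(2500 + 77841) = (46846089547/457602)*(-1/94186) + sqrt(80341) = -46846089547/43099701972 + sqrt(80341)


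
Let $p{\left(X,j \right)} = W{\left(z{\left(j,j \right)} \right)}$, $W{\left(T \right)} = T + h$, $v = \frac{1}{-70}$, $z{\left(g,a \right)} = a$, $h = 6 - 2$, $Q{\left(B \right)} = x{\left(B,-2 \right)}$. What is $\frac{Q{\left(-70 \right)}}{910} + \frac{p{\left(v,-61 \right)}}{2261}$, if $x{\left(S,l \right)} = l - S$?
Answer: $\frac{383}{7735} \approx 0.049515$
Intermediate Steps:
$Q{\left(B \right)} = -2 - B$
$h = 4$ ($h = 6 - 2 = 4$)
$v = - \frac{1}{70} \approx -0.014286$
$W{\left(T \right)} = 4 + T$ ($W{\left(T \right)} = T + 4 = 4 + T$)
$p{\left(X,j \right)} = 4 + j$
$\frac{Q{\left(-70 \right)}}{910} + \frac{p{\left(v,-61 \right)}}{2261} = \frac{-2 - -70}{910} + \frac{4 - 61}{2261} = \left(-2 + 70\right) \frac{1}{910} - \frac{3}{119} = 68 \cdot \frac{1}{910} - \frac{3}{119} = \frac{34}{455} - \frac{3}{119} = \frac{383}{7735}$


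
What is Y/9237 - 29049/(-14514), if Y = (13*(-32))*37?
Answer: 14975375/44688606 ≈ 0.33510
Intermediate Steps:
Y = -15392 (Y = -416*37 = -15392)
Y/9237 - 29049/(-14514) = -15392/9237 - 29049/(-14514) = -15392*1/9237 - 29049*(-1/14514) = -15392/9237 + 9683/4838 = 14975375/44688606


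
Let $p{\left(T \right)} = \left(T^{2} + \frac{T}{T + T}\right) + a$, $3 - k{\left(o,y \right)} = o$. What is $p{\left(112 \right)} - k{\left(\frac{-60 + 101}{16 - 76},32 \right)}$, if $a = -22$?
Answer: $\frac{751129}{60} \approx 12519.0$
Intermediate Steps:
$k{\left(o,y \right)} = 3 - o$
$p{\left(T \right)} = - \frac{43}{2} + T^{2}$ ($p{\left(T \right)} = \left(T^{2} + \frac{T}{T + T}\right) - 22 = \left(T^{2} + \frac{T}{2 T}\right) - 22 = \left(T^{2} + \frac{1}{2 T} T\right) - 22 = \left(T^{2} + \frac{1}{2}\right) - 22 = \left(\frac{1}{2} + T^{2}\right) - 22 = - \frac{43}{2} + T^{2}$)
$p{\left(112 \right)} - k{\left(\frac{-60 + 101}{16 - 76},32 \right)} = \left(- \frac{43}{2} + 112^{2}\right) - \left(3 - \frac{-60 + 101}{16 - 76}\right) = \left(- \frac{43}{2} + 12544\right) - \left(3 - \frac{41}{-60}\right) = \frac{25045}{2} - \left(3 - 41 \left(- \frac{1}{60}\right)\right) = \frac{25045}{2} - \left(3 - - \frac{41}{60}\right) = \frac{25045}{2} - \left(3 + \frac{41}{60}\right) = \frac{25045}{2} - \frac{221}{60} = \frac{751129}{60}$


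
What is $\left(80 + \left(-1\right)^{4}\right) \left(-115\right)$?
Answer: $-9315$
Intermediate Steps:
$\left(80 + \left(-1\right)^{4}\right) \left(-115\right) = \left(80 + 1\right) \left(-115\right) = 81 \left(-115\right) = -9315$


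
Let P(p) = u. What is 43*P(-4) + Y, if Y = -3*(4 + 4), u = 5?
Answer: 191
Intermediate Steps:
P(p) = 5
Y = -24 (Y = -3*8 = -24)
43*P(-4) + Y = 43*5 - 24 = 215 - 24 = 191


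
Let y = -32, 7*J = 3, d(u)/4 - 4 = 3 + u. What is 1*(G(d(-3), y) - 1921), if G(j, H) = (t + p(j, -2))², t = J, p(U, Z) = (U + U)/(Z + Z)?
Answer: -91320/49 ≈ -1863.7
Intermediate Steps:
d(u) = 28 + 4*u (d(u) = 16 + 4*(3 + u) = 16 + (12 + 4*u) = 28 + 4*u)
p(U, Z) = U/Z (p(U, Z) = (2*U)/((2*Z)) = (2*U)*(1/(2*Z)) = U/Z)
J = 3/7 (J = (⅐)*3 = 3/7 ≈ 0.42857)
t = 3/7 ≈ 0.42857
G(j, H) = (3/7 - j/2)² (G(j, H) = (3/7 + j/(-2))² = (3/7 + j*(-½))² = (3/7 - j/2)²)
1*(G(d(-3), y) - 1921) = 1*((6 - 7*(28 + 4*(-3)))²/196 - 1921) = 1*((6 - 7*(28 - 12))²/196 - 1921) = 1*((6 - 7*16)²/196 - 1921) = 1*((6 - 112)²/196 - 1921) = 1*((1/196)*(-106)² - 1921) = 1*((1/196)*11236 - 1921) = 1*(2809/49 - 1921) = 1*(-91320/49) = -91320/49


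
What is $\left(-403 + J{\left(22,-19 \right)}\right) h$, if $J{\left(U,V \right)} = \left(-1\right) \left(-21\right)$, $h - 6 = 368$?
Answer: $-142868$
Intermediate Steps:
$h = 374$ ($h = 6 + 368 = 374$)
$J{\left(U,V \right)} = 21$
$\left(-403 + J{\left(22,-19 \right)}\right) h = \left(-403 + 21\right) 374 = \left(-382\right) 374 = -142868$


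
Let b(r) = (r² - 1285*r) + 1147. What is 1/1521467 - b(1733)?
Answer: -1182987757976/1521467 ≈ -7.7753e+5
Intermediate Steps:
b(r) = 1147 + r² - 1285*r
1/1521467 - b(1733) = 1/1521467 - (1147 + 1733² - 1285*1733) = 1/1521467 - (1147 + 3003289 - 2226905) = 1/1521467 - 1*777531 = 1/1521467 - 777531 = -1182987757976/1521467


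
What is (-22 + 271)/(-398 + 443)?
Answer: 83/15 ≈ 5.5333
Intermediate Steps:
(-22 + 271)/(-398 + 443) = 249/45 = 249*(1/45) = 83/15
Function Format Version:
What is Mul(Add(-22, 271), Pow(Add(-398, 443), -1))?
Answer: Rational(83, 15) ≈ 5.5333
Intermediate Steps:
Mul(Add(-22, 271), Pow(Add(-398, 443), -1)) = Mul(249, Pow(45, -1)) = Mul(249, Rational(1, 45)) = Rational(83, 15)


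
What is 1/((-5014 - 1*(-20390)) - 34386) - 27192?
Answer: -516919921/19010 ≈ -27192.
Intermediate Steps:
1/((-5014 - 1*(-20390)) - 34386) - 27192 = 1/((-5014 + 20390) - 34386) - 27192 = 1/(15376 - 34386) - 27192 = 1/(-19010) - 27192 = -1/19010 - 27192 = -516919921/19010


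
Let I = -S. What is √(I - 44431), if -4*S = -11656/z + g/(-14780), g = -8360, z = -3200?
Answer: I*√38822604182503/29560 ≈ 210.78*I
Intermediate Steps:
S = -1243923/1182400 (S = -(-11656/(-3200) - 8360/(-14780))/4 = -(-11656*(-1/3200) - 8360*(-1/14780))/4 = -(1457/400 + 418/739)/4 = -¼*1243923/295600 = -1243923/1182400 ≈ -1.0520)
I = 1243923/1182400 (I = -1*(-1243923/1182400) = 1243923/1182400 ≈ 1.0520)
√(I - 44431) = √(1243923/1182400 - 44431) = √(-52533970477/1182400) = I*√38822604182503/29560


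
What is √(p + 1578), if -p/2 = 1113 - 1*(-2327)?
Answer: I*√5302 ≈ 72.815*I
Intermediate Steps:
p = -6880 (p = -2*(1113 - 1*(-2327)) = -2*(1113 + 2327) = -2*3440 = -6880)
√(p + 1578) = √(-6880 + 1578) = √(-5302) = I*√5302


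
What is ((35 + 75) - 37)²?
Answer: 5329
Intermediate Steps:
((35 + 75) - 37)² = (110 - 37)² = 73² = 5329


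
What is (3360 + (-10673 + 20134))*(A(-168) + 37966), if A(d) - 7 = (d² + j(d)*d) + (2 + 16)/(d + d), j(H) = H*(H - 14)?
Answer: -3640548322759/56 ≈ -6.5010e+10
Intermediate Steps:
j(H) = H*(-14 + H)
A(d) = 7 + d² + 9/d + d²*(-14 + d) (A(d) = 7 + ((d² + (d*(-14 + d))*d) + (2 + 16)/(d + d)) = 7 + ((d² + d²*(-14 + d)) + 18/((2*d))) = 7 + ((d² + d²*(-14 + d)) + 18*(1/(2*d))) = 7 + ((d² + d²*(-14 + d)) + 9/d) = 7 + (d² + 9/d + d²*(-14 + d)) = 7 + d² + 9/d + d²*(-14 + d))
(3360 + (-10673 + 20134))*(A(-168) + 37966) = (3360 + (-10673 + 20134))*((7 + (-168)³ - 13*(-168)² + 9/(-168)) + 37966) = (3360 + 9461)*((7 - 4741632 - 13*28224 + 9*(-1/168)) + 37966) = 12821*((7 - 4741632 - 366912 - 3/56) + 37966) = 12821*(-286078075/56 + 37966) = 12821*(-283951979/56) = -3640548322759/56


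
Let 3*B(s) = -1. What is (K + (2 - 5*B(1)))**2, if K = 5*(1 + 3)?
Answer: 5041/9 ≈ 560.11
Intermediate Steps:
B(s) = -1/3 (B(s) = (1/3)*(-1) = -1/3)
K = 20 (K = 5*4 = 20)
(K + (2 - 5*B(1)))**2 = (20 + (2 - 5*(-1/3)))**2 = (20 + (2 + 5/3))**2 = (20 + 11/3)**2 = (71/3)**2 = 5041/9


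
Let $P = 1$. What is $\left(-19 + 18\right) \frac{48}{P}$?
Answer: $-48$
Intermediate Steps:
$\left(-19 + 18\right) \frac{48}{P} = \left(-19 + 18\right) \frac{48}{1} = - 48 \cdot 1 = \left(-1\right) 48 = -48$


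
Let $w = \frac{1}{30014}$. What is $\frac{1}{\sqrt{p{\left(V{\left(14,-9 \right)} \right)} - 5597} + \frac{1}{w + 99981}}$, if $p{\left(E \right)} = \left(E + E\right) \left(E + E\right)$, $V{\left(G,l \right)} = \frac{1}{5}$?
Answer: $\frac{18013380733258}{10079885443485343992457} - \frac{360199163938406809 i \sqrt{139921}}{10079885443485343992457} \approx 1.7871 \cdot 10^{-9} - 0.013367 i$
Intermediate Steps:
$V{\left(G,l \right)} = \frac{1}{5}$
$w = \frac{1}{30014} \approx 3.3318 \cdot 10^{-5}$
$p{\left(E \right)} = 4 E^{2}$ ($p{\left(E \right)} = 2 E 2 E = 4 E^{2}$)
$\frac{1}{\sqrt{p{\left(V{\left(14,-9 \right)} \right)} - 5597} + \frac{1}{w + 99981}} = \frac{1}{\sqrt{\frac{4}{25} - 5597} + \frac{1}{\frac{1}{30014} + 99981}} = \frac{1}{\sqrt{4 \cdot \frac{1}{25} - 5597} + \frac{1}{\frac{3000829735}{30014}}} = \frac{1}{\sqrt{\frac{4}{25} - 5597} + \frac{30014}{3000829735}} = \frac{1}{\sqrt{- \frac{139921}{25}} + \frac{30014}{3000829735}} = \frac{1}{\frac{i \sqrt{139921}}{5} + \frac{30014}{3000829735}} = \frac{1}{\frac{30014}{3000829735} + \frac{i \sqrt{139921}}{5}}$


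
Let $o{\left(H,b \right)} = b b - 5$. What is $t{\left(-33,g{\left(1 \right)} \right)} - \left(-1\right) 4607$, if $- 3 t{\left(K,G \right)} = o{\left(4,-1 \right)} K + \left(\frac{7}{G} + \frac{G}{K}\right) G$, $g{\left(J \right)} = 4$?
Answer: $\frac{451522}{99} \approx 4560.8$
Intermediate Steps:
$o{\left(H,b \right)} = -5 + b^{2}$ ($o{\left(H,b \right)} = b^{2} - 5 = -5 + b^{2}$)
$t{\left(K,G \right)} = \frac{4 K}{3} - \frac{G \left(\frac{7}{G} + \frac{G}{K}\right)}{3}$ ($t{\left(K,G \right)} = - \frac{\left(-5 + \left(-1\right)^{2}\right) K + \left(\frac{7}{G} + \frac{G}{K}\right) G}{3} = - \frac{\left(-5 + 1\right) K + G \left(\frac{7}{G} + \frac{G}{K}\right)}{3} = - \frac{- 4 K + G \left(\frac{7}{G} + \frac{G}{K}\right)}{3} = \frac{4 K}{3} - \frac{G \left(\frac{7}{G} + \frac{G}{K}\right)}{3}$)
$t{\left(-33,g{\left(1 \right)} \right)} - \left(-1\right) 4607 = \frac{- 4^{2} - - 33 \left(7 - -132\right)}{3 \left(-33\right)} - \left(-1\right) 4607 = \frac{1}{3} \left(- \frac{1}{33}\right) \left(\left(-1\right) 16 - - 33 \left(7 + 132\right)\right) - -4607 = \frac{1}{3} \left(- \frac{1}{33}\right) \left(-16 - \left(-33\right) 139\right) + 4607 = \frac{1}{3} \left(- \frac{1}{33}\right) \left(-16 + 4587\right) + 4607 = \frac{1}{3} \left(- \frac{1}{33}\right) 4571 + 4607 = - \frac{4571}{99} + 4607 = \frac{451522}{99}$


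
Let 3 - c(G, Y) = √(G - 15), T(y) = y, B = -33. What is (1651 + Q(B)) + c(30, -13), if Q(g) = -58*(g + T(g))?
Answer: 5482 - √15 ≈ 5478.1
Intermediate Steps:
Q(g) = -116*g (Q(g) = -58*(g + g) = -116*g)
c(G, Y) = 3 - √(-15 + G) (c(G, Y) = 3 - √(G - 15) = 3 - √(-15 + G))
(1651 + Q(B)) + c(30, -13) = (1651 - 116*(-33)) + (3 - √(-15 + 30)) = (1651 + 3828) + (3 - √15) = 5479 + (3 - √15) = 5482 - √15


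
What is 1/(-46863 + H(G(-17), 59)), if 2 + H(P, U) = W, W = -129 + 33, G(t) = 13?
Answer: -1/46961 ≈ -2.1294e-5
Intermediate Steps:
W = -96
H(P, U) = -98 (H(P, U) = -2 - 96 = -98)
1/(-46863 + H(G(-17), 59)) = 1/(-46863 - 98) = 1/(-46961) = -1/46961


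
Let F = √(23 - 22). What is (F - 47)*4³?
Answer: -2944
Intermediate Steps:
F = 1 (F = √1 = 1)
(F - 47)*4³ = (1 - 47)*4³ = -46*64 = -2944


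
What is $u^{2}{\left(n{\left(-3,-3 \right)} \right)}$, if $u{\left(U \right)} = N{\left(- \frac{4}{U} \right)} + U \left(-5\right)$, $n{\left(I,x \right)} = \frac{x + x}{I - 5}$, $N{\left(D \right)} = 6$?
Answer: $\frac{81}{16} \approx 5.0625$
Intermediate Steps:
$n{\left(I,x \right)} = \frac{2 x}{-5 + I}$
$u{\left(U \right)} = 6 - 5 U$ ($u{\left(U \right)} = 6 + U \left(-5\right) = 6 - 5 U$)
$u^{2}{\left(n{\left(-3,-3 \right)} \right)} = \left(6 - 5 \cdot 2 \left(-3\right) \frac{1}{-5 - 3}\right)^{2} = \left(6 - 5 \cdot 2 \left(-3\right) \frac{1}{-8}\right)^{2} = \left(6 - 5 \cdot 2 \left(-3\right) \left(- \frac{1}{8}\right)\right)^{2} = \left(6 - \frac{15}{4}\right)^{2} = \left(\frac{9}{4}\right)^{2} = \frac{81}{16}$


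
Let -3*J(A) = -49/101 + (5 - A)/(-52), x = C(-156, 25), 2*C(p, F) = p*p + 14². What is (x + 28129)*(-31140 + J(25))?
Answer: -1651621316520/1313 ≈ -1.2579e+9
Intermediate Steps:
C(p, F) = 98 + p²/2 (C(p, F) = (p*p + 14²)/2 = (p² + 196)/2 = (196 + p²)/2 = 98 + p²/2)
x = 12266 (x = 98 + (½)*(-156)² = 98 + (½)*24336 = 98 + 12168 = 12266)
J(A) = 3053/15756 - A/156 (J(A) = -(-49/101 + (5 - A)/(-52))/3 = -(-49*1/101 + (5 - A)*(-1/52))/3 = -(-49/101 + (-5/52 + A/52))/3 = -(-3053/5252 + A/52)/3 = 3053/15756 - A/156)
(x + 28129)*(-31140 + J(25)) = (12266 + 28129)*(-31140 + (3053/15756 - 1/156*25)) = 40395*(-31140 + (3053/15756 - 25/156)) = 40395*(-31140 + 44/1313) = 40395*(-40886776/1313) = -1651621316520/1313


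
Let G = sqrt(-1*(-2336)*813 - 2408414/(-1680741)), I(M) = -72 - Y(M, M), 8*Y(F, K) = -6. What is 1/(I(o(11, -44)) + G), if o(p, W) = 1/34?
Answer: 1916044740/50935672722707 + 2064*sqrt(322393205122102)/50935672722707 ≈ 0.00076520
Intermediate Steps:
o(p, W) = 1/34
Y(F, K) = -3/4 (Y(F, K) = (1/8)*(-6) = -3/4)
I(M) = -285/4 (I(M) = -72 - 1*(-3/4) = -72 + 3/4 = -285/4)
G = sqrt(322393205122102)/13029 (G = sqrt(2336*813 - 2408414*(-1/1680741)) = sqrt(1899168 + 2408414/1680741) = sqrt(3192011931902/1680741) = sqrt(322393205122102)/13029 ≈ 1378.1)
1/(I(o(11, -44)) + G) = 1/(-285/4 + sqrt(322393205122102)/13029)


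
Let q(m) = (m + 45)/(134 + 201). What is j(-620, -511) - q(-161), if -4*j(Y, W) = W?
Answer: 171649/1340 ≈ 128.10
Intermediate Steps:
j(Y, W) = -W/4
q(m) = 9/67 + m/335 (q(m) = (45 + m)/335 = (45 + m)*(1/335) = 9/67 + m/335)
j(-620, -511) - q(-161) = -1/4*(-511) - (9/67 + (1/335)*(-161)) = 511/4 - (9/67 - 161/335) = 511/4 - 1*(-116/335) = 511/4 + 116/335 = 171649/1340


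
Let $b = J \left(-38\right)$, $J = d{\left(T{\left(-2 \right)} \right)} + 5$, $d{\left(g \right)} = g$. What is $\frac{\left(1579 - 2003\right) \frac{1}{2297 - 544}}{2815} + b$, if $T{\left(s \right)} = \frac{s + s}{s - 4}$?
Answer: $- \frac{3187814242}{14804085} \approx -215.33$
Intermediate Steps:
$T{\left(s \right)} = \frac{2 s}{-4 + s}$
$J = \frac{17}{3}$ ($J = 2 \left(-2\right) \frac{1}{-4 - 2} + 5 = 2 \left(-2\right) \frac{1}{-6} + 5 = 2 \left(-2\right) \left(- \frac{1}{6}\right) + 5 = \frac{2}{3} + 5 = \frac{17}{3} \approx 5.6667$)
$b = - \frac{646}{3}$ ($b = \frac{17}{3} \left(-38\right) = - \frac{646}{3} \approx -215.33$)
$\frac{\left(1579 - 2003\right) \frac{1}{2297 - 544}}{2815} + b = \frac{\left(1579 - 2003\right) \frac{1}{2297 - 544}}{2815} - \frac{646}{3} = - \frac{424}{1753} \cdot \frac{1}{2815} - \frac{646}{3} = \left(-424\right) \frac{1}{1753} \cdot \frac{1}{2815} - \frac{646}{3} = \left(- \frac{424}{1753}\right) \frac{1}{2815} - \frac{646}{3} = - \frac{424}{4934695} - \frac{646}{3} = - \frac{3187814242}{14804085}$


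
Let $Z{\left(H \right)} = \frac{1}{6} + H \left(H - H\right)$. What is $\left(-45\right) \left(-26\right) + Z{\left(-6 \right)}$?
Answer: $\frac{7021}{6} \approx 1170.2$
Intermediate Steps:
$Z{\left(H \right)} = \frac{1}{6}$ ($Z{\left(H \right)} = \frac{1}{6} + H 0 = \frac{1}{6} + 0 = \frac{1}{6}$)
$\left(-45\right) \left(-26\right) + Z{\left(-6 \right)} = \left(-45\right) \left(-26\right) + \frac{1}{6} = 1170 + \frac{1}{6} = \frac{7021}{6}$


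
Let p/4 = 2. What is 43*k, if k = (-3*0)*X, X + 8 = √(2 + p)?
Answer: 0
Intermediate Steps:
p = 8 (p = 4*2 = 8)
X = -8 + √10 (X = -8 + √(2 + 8) = -8 + √10 ≈ -4.8377)
k = 0 (k = (-3*0)*(-8 + √10) = 0*(-8 + √10) = 0)
43*k = 43*0 = 0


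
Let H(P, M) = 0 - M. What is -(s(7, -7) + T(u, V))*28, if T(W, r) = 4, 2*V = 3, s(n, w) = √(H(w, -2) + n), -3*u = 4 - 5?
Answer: -196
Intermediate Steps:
H(P, M) = -M
u = ⅓ (u = -(4 - 5)/3 = -⅓*(-1) = ⅓ ≈ 0.33333)
s(n, w) = √(2 + n) (s(n, w) = √(-1*(-2) + n) = √(2 + n))
V = 3/2 (V = (½)*3 = 3/2 ≈ 1.5000)
-(s(7, -7) + T(u, V))*28 = -(√(2 + 7) + 4)*28 = -(√9 + 4)*28 = -(3 + 4)*28 = -7*28 = -1*196 = -196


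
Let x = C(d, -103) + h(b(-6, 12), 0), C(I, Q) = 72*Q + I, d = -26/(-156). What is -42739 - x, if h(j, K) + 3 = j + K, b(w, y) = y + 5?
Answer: -212023/6 ≈ -35337.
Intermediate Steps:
d = ⅙ (d = -26*(-1/156) = ⅙ ≈ 0.16667)
b(w, y) = 5 + y
h(j, K) = -3 + K + j (h(j, K) = -3 + (j + K) = -3 + (K + j) = -3 + K + j)
C(I, Q) = I + 72*Q
x = -44411/6 (x = (⅙ + 72*(-103)) + (-3 + 0 + (5 + 12)) = (⅙ - 7416) + (-3 + 0 + 17) = -44495/6 + 14 = -44411/6 ≈ -7401.8)
-42739 - x = -42739 - 1*(-44411/6) = -42739 + 44411/6 = -212023/6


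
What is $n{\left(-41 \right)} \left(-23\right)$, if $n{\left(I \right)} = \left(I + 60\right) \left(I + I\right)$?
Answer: $35834$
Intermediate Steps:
$n{\left(I \right)} = 2 I \left(60 + I\right)$ ($n{\left(I \right)} = \left(60 + I\right) 2 I = 2 I \left(60 + I\right)$)
$n{\left(-41 \right)} \left(-23\right) = 2 \left(-41\right) \left(60 - 41\right) \left(-23\right) = 2 \left(-41\right) 19 \left(-23\right) = \left(-1558\right) \left(-23\right) = 35834$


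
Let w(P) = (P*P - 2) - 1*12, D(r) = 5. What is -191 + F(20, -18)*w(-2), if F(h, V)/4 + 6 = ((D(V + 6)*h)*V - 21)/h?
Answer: 3691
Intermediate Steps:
w(P) = -14 + P² (w(P) = (P² - 2) - 12 = (-2 + P²) - 12 = -14 + P²)
F(h, V) = -24 + 4*(-21 + 5*V*h)/h (F(h, V) = -24 + 4*(((5*h)*V - 21)/h) = -24 + 4*((5*V*h - 21)/h) = -24 + 4*((-21 + 5*V*h)/h) = -24 + 4*(-21 + 5*V*h)/h)
-191 + F(20, -18)*w(-2) = -191 + (-24 - 84/20 + 20*(-18))*(-14 + (-2)²) = -191 + (-24 - 84*1/20 - 360)*(-14 + 4) = -191 + (-24 - 21/5 - 360)*(-10) = -191 - 1941/5*(-10) = -191 + 3882 = 3691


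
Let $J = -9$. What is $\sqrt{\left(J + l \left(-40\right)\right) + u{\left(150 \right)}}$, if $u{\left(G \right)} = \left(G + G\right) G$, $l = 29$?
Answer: $\sqrt{43831} \approx 209.36$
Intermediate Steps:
$u{\left(G \right)} = 2 G^{2}$ ($u{\left(G \right)} = 2 G G = 2 G^{2}$)
$\sqrt{\left(J + l \left(-40\right)\right) + u{\left(150 \right)}} = \sqrt{\left(-9 + 29 \left(-40\right)\right) + 2 \cdot 150^{2}} = \sqrt{\left(-9 - 1160\right) + 2 \cdot 22500} = \sqrt{-1169 + 45000} = \sqrt{43831}$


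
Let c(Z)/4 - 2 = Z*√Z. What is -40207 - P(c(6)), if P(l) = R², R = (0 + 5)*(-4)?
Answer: -40607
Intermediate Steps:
R = -20 (R = 5*(-4) = -20)
c(Z) = 8 + 4*Z^(3/2) (c(Z) = 8 + 4*(Z*√Z) = 8 + 4*Z^(3/2))
P(l) = 400 (P(l) = (-20)² = 400)
-40207 - P(c(6)) = -40207 - 1*400 = -40207 - 400 = -40607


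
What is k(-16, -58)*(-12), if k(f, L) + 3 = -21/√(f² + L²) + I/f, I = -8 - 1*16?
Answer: 18 + 126*√905/905 ≈ 22.188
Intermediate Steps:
I = -24 (I = -8 - 16 = -24)
k(f, L) = -3 - 24/f - 21/√(L² + f²) (k(f, L) = -3 + (-21/√(f² + L²) - 24/f) = -3 + (-21/√(L² + f²) - 24/f) = -3 + (-24/f - 21/√(L² + f²)) = -3 - 24/f - 21/√(L² + f²))
k(-16, -58)*(-12) = (-3 - 24/(-16) - 21/√((-58)² + (-16)²))*(-12) = (-3 - 24*(-1/16) - 21/√(3364 + 256))*(-12) = (-3 + 3/2 - 21*√905/1810)*(-12) = (-3/2 - 21*√905/1810)*(-12) = 18 + 126*√905/905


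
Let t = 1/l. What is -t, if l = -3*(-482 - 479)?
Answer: -1/2883 ≈ -0.00034686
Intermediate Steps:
l = 2883 (l = -3*(-961) = 2883)
t = 1/2883 ≈ 0.00034686
-t = -1*1/2883 = -1/2883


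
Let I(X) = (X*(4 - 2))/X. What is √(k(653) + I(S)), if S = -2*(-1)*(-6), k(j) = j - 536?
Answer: √119 ≈ 10.909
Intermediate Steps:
k(j) = -536 + j
S = -12 (S = 2*(-6) = -12)
I(X) = 2 (I(X) = (X*2)/X = (2*X)/X = 2)
√(k(653) + I(S)) = √((-536 + 653) + 2) = √(117 + 2) = √119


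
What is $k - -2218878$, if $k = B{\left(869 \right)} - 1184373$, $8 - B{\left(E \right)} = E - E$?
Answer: $1034513$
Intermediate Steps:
$B{\left(E \right)} = 8$ ($B{\left(E \right)} = 8 - \left(E - E\right) = 8 - 0 = 8 + 0 = 8$)
$k = -1184365$ ($k = 8 - 1184373 = -1184365$)
$k - -2218878 = -1184365 - -2218878 = -1184365 + 2218878 = 1034513$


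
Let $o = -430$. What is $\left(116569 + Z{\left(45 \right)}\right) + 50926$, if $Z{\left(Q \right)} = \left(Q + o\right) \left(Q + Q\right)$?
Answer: $132845$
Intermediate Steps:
$Z{\left(Q \right)} = 2 Q \left(-430 + Q\right)$ ($Z{\left(Q \right)} = \left(Q - 430\right) \left(Q + Q\right) = \left(-430 + Q\right) 2 Q = 2 Q \left(-430 + Q\right)$)
$\left(116569 + Z{\left(45 \right)}\right) + 50926 = \left(116569 + 2 \cdot 45 \left(-430 + 45\right)\right) + 50926 = \left(116569 + 2 \cdot 45 \left(-385\right)\right) + 50926 = \left(116569 - 34650\right) + 50926 = 81919 + 50926 = 132845$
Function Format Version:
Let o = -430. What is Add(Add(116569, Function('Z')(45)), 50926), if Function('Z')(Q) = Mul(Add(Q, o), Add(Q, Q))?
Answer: 132845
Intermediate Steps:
Function('Z')(Q) = Mul(2, Q, Add(-430, Q)) (Function('Z')(Q) = Mul(Add(Q, -430), Add(Q, Q)) = Mul(Add(-430, Q), Mul(2, Q)) = Mul(2, Q, Add(-430, Q)))
Add(Add(116569, Function('Z')(45)), 50926) = Add(Add(116569, Mul(2, 45, Add(-430, 45))), 50926) = Add(Add(116569, Mul(2, 45, -385)), 50926) = Add(Add(116569, -34650), 50926) = Add(81919, 50926) = 132845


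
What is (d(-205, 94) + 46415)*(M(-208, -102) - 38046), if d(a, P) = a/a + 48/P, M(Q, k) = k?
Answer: -83222761248/47 ≈ -1.7707e+9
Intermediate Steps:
d(a, P) = 1 + 48/P
(d(-205, 94) + 46415)*(M(-208, -102) - 38046) = ((48 + 94)/94 + 46415)*(-102 - 38046) = ((1/94)*142 + 46415)*(-38148) = (71/47 + 46415)*(-38148) = (2181576/47)*(-38148) = -83222761248/47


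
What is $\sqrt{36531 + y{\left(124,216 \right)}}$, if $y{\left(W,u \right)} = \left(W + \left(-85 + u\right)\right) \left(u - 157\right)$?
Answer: $2 \sqrt{12894} \approx 227.1$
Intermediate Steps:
$y{\left(W,u \right)} = \left(-157 + u\right) \left(-85 + W + u\right)$ ($y{\left(W,u \right)} = \left(-85 + W + u\right) \left(-157 + u\right) = \left(-157 + u\right) \left(-85 + W + u\right)$)
$\sqrt{36531 + y{\left(124,216 \right)}} = \sqrt{36531 + \left(13345 + 216^{2} - 52272 - 19468 + 124 \cdot 216\right)} = \sqrt{36531 + \left(13345 + 46656 - 52272 - 19468 + 26784\right)} = \sqrt{36531 + 15045} = \sqrt{51576} = 2 \sqrt{12894}$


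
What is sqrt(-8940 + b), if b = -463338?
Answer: I*sqrt(472278) ≈ 687.22*I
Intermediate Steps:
sqrt(-8940 + b) = sqrt(-8940 - 463338) = sqrt(-472278) = I*sqrt(472278)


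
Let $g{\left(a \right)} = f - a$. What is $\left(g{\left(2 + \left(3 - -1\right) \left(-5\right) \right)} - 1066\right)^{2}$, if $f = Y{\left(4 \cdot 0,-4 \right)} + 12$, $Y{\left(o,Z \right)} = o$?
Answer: $1073296$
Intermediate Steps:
$f = 12$ ($f = 4 \cdot 0 + 12 = 0 + 12 = 12$)
$g{\left(a \right)} = 12 - a$
$\left(g{\left(2 + \left(3 - -1\right) \left(-5\right) \right)} - 1066\right)^{2} = \left(\left(12 - \left(2 + \left(3 - -1\right) \left(-5\right)\right)\right) - 1066\right)^{2} = \left(\left(12 - \left(2 + \left(3 + 1\right) \left(-5\right)\right)\right) - 1066\right)^{2} = \left(\left(12 - \left(2 + 4 \left(-5\right)\right)\right) - 1066\right)^{2} = \left(\left(12 - \left(2 - 20\right)\right) - 1066\right)^{2} = \left(\left(12 - -18\right) - 1066\right)^{2} = \left(\left(12 + 18\right) - 1066\right)^{2} = \left(30 - 1066\right)^{2} = \left(-1036\right)^{2} = 1073296$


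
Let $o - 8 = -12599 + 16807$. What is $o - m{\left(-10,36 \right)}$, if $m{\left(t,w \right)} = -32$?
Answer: $4248$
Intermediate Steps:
$o = 4216$ ($o = 8 + \left(-12599 + 16807\right) = 8 + 4208 = 4216$)
$o - m{\left(-10,36 \right)} = 4216 - -32 = 4216 + 32 = 4248$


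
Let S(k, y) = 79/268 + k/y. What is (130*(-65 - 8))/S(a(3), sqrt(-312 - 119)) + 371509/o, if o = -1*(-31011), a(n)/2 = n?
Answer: (-33980706890179*I + 597386472*sqrt(431))/(31011*(1608*sqrt(431) + 34049*I)) ≈ -16403.0 - 16094.0*I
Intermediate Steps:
a(n) = 2*n
o = 31011
S(k, y) = 79/268 + k/y (S(k, y) = 79*(1/268) + k/y = 79/268 + k/y)
(130*(-65 - 8))/S(a(3), sqrt(-312 - 119)) + 371509/o = (130*(-65 - 8))/(79/268 + (2*3)/(sqrt(-312 - 119))) + 371509/31011 = (130*(-73))/(79/268 + 6/(sqrt(-431))) + 371509*(1/31011) = -9490/(79/268 + 6/((I*sqrt(431)))) + 371509/31011 = -9490/(79/268 + 6*(-I*sqrt(431)/431)) + 371509/31011 = -9490/(79/268 - 6*I*sqrt(431)/431) + 371509/31011 = 371509/31011 - 9490/(79/268 - 6*I*sqrt(431)/431)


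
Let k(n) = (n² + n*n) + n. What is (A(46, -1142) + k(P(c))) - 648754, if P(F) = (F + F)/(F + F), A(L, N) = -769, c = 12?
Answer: -649520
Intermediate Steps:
P(F) = 1 (P(F) = (2*F)/((2*F)) = (2*F)*(1/(2*F)) = 1)
k(n) = n + 2*n² (k(n) = (n² + n²) + n = 2*n² + n = n + 2*n²)
(A(46, -1142) + k(P(c))) - 648754 = (-769 + 1*(1 + 2*1)) - 648754 = (-769 + 1*(1 + 2)) - 648754 = (-769 + 1*3) - 648754 = (-769 + 3) - 648754 = -766 - 648754 = -649520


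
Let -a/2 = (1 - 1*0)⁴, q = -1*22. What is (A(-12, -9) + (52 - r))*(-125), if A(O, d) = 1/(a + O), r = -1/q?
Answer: -499375/77 ≈ -6485.4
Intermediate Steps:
q = -22
a = -2 (a = -2*(1 - 1*0)⁴ = -2*(1 + 0)⁴ = -2*1⁴ = -2*1 = -2)
r = 1/22 (r = -1/(-22) = -1*(-1/22) = 1/22 ≈ 0.045455)
A(O, d) = 1/(-2 + O)
(A(-12, -9) + (52 - r))*(-125) = (1/(-2 - 12) + (52 - 1*1/22))*(-125) = (1/(-14) + (52 - 1/22))*(-125) = (-1/14 + 1143/22)*(-125) = (3995/77)*(-125) = -499375/77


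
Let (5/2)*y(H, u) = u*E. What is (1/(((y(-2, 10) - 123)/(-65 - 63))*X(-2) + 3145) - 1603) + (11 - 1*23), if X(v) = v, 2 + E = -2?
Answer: -324842651/201141 ≈ -1615.0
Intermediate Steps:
E = -4 (E = -2 - 2 = -4)
y(H, u) = -8*u/5 (y(H, u) = 2*(u*(-4))/5 = 2*(-4*u)/5 = -8*u/5)
(1/(((y(-2, 10) - 123)/(-65 - 63))*X(-2) + 3145) - 1603) + (11 - 1*23) = (1/(((-8/5*10 - 123)/(-65 - 63))*(-2) + 3145) - 1603) + (11 - 1*23) = (1/(((-16 - 123)/(-128))*(-2) + 3145) - 1603) + (11 - 23) = (1/(-139*(-1/128)*(-2) + 3145) - 1603) - 12 = (1/((139/128)*(-2) + 3145) - 1603) - 12 = (1/(-139/64 + 3145) - 1603) - 12 = (1/(201141/64) - 1603) - 12 = (64/201141 - 1603) - 12 = -322428959/201141 - 12 = -324842651/201141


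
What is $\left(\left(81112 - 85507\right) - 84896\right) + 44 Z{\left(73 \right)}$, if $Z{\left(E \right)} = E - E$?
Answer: $-89291$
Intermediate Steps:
$Z{\left(E \right)} = 0$
$\left(\left(81112 - 85507\right) - 84896\right) + 44 Z{\left(73 \right)} = \left(\left(81112 - 85507\right) - 84896\right) + 44 \cdot 0 = \left(-4395 - 84896\right) + 0 = -89291 + 0 = -89291$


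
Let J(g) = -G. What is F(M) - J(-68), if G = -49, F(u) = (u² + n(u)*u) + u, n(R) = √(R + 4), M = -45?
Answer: 1931 - 45*I*√41 ≈ 1931.0 - 288.14*I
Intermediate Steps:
n(R) = √(4 + R)
F(u) = u + u² + u*√(4 + u) (F(u) = (u² + √(4 + u)*u) + u = (u² + u*√(4 + u)) + u = u + u² + u*√(4 + u))
J(g) = 49 (J(g) = -1*(-49) = 49)
F(M) - J(-68) = -45*(1 - 45 + √(4 - 45)) - 1*49 = -45*(1 - 45 + √(-41)) - 49 = -45*(1 - 45 + I*√41) - 49 = -45*(-44 + I*√41) - 49 = (1980 - 45*I*√41) - 49 = 1931 - 45*I*√41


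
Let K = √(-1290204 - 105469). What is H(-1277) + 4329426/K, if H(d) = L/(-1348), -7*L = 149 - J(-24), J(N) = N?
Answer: 173/9436 - 4329426*I*√1395673/1395673 ≈ 0.018334 - 3664.7*I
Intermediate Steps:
K = I*√1395673 (K = √(-1395673) = I*√1395673 ≈ 1181.4*I)
L = -173/7 (L = -(149 - 1*(-24))/7 = -(149 + 24)/7 = -⅐*173 = -173/7 ≈ -24.714)
H(d) = 173/9436 (H(d) = -173/7/(-1348) = -173/7*(-1/1348) = 173/9436)
H(-1277) + 4329426/K = 173/9436 + 4329426/((I*√1395673)) = 173/9436 + 4329426*(-I*√1395673/1395673) = 173/9436 - 4329426*I*√1395673/1395673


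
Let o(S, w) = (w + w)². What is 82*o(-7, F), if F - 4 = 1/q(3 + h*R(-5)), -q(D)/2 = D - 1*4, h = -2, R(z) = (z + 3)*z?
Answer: 2342002/441 ≈ 5310.7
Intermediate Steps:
R(z) = z*(3 + z) (R(z) = (3 + z)*z = z*(3 + z))
q(D) = 8 - 2*D (q(D) = -2*(D - 1*4) = -2*(D - 4) = -2*(-4 + D) = 8 - 2*D)
F = 169/42 (F = 4 + 1/(8 - 2*(3 - (-10)*(3 - 5))) = 4 + 1/(8 - 2*(3 - (-10)*(-2))) = 4 + 1/(8 - 2*(3 - 2*10)) = 4 + 1/(8 - 2*(3 - 20)) = 4 + 1/(8 - 2*(-17)) = 4 + 1/(8 + 34) = 4 + 1/42 = 169/42 ≈ 4.0238)
o(S, w) = 4*w² (o(S, w) = (2*w)² = 4*w²)
82*o(-7, F) = 82*(4*(169/42)²) = 82*(4*(28561/1764)) = 82*(28561/441) = 2342002/441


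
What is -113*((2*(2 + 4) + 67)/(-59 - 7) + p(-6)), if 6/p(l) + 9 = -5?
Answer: 84863/462 ≈ 183.69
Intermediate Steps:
p(l) = -3/7 (p(l) = 6/(-9 - 5) = 6/(-14) = 6*(-1/14) = -3/7)
-113*((2*(2 + 4) + 67)/(-59 - 7) + p(-6)) = -113*((2*(2 + 4) + 67)/(-59 - 7) - 3/7) = -113*((2*6 + 67)/(-66) - 3/7) = -113*((12 + 67)*(-1/66) - 3/7) = -113*(79*(-1/66) - 3/7) = -113*(-79/66 - 3/7) = -113*(-751/462) = 84863/462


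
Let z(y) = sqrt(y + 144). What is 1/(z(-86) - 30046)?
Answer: -15023/451381029 - sqrt(58)/902762058 ≈ -3.3291e-5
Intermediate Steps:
z(y) = sqrt(144 + y)
1/(z(-86) - 30046) = 1/(sqrt(144 - 86) - 30046) = 1/(sqrt(58) - 30046) = 1/(-30046 + sqrt(58))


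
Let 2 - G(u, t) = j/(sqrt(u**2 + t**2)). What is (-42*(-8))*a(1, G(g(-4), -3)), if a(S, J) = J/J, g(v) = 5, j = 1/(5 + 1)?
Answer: 336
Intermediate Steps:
j = 1/6 ≈ 0.16667
G(u, t) = 2 - 1/(6*sqrt(t**2 + u**2)) (G(u, t) = 2 - 1/(6*(sqrt(u**2 + t**2))) = 2 - 1/(6*(sqrt(t**2 + u**2))) = 2 - 1/(6*sqrt(t**2 + u**2)))
a(S, J) = 1
(-42*(-8))*a(1, G(g(-4), -3)) = -42*(-8)*1 = 336*1 = 336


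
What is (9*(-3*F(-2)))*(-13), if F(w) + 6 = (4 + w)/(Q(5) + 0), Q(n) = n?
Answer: -9828/5 ≈ -1965.6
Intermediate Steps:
F(w) = -26/5 + w/5 (F(w) = -6 + (4 + w)/(5 + 0) = -6 + (4 + w)/5 = -6 + (4 + w)*(⅕) = -6 + (⅘ + w/5) = -26/5 + w/5)
(9*(-3*F(-2)))*(-13) = (9*(-3*(-26/5 + (⅕)*(-2))))*(-13) = (9*(-3*(-26/5 - ⅖)))*(-13) = (9*(-3*(-28/5)))*(-13) = (9*(84/5))*(-13) = (756/5)*(-13) = -9828/5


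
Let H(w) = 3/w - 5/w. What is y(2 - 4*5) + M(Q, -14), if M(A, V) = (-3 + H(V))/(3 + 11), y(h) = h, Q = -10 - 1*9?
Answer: -892/49 ≈ -18.204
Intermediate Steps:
H(w) = -2/w
Q = -19 (Q = -10 - 9 = -19)
M(A, V) = -3/14 - 1/(7*V) (M(A, V) = (-3 - 2/V)/(3 + 11) = (-3 - 2/V)/14 = (-3 - 2/V)*(1/14) = -3/14 - 1/(7*V))
y(2 - 4*5) + M(Q, -14) = (2 - 4*5) + (1/14)*(-2 - 3*(-14))/(-14) = (2 - 20) + (1/14)*(-1/14)*(-2 + 42) = -18 + (1/14)*(-1/14)*40 = -18 - 10/49 = -892/49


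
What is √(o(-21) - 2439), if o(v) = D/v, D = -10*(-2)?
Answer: I*√1076019/21 ≈ 49.396*I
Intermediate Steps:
D = 20
o(v) = 20/v
√(o(-21) - 2439) = √(20/(-21) - 2439) = √(20*(-1/21) - 2439) = √(-20/21 - 2439) = √(-51239/21) = I*√1076019/21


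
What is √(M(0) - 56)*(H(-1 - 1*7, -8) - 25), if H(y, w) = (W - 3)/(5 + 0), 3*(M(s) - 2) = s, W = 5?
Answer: -369*I*√6/5 ≈ -180.77*I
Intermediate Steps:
M(s) = 2 + s/3
H(y, w) = ⅖ (H(y, w) = (5 - 3)/(5 + 0) = 2/5 = 2*(⅕) = ⅖)
√(M(0) - 56)*(H(-1 - 1*7, -8) - 25) = √((2 + (⅓)*0) - 56)*(⅖ - 25) = √((2 + 0) - 56)*(-123/5) = √(2 - 56)*(-123/5) = √(-54)*(-123/5) = (3*I*√6)*(-123/5) = -369*I*√6/5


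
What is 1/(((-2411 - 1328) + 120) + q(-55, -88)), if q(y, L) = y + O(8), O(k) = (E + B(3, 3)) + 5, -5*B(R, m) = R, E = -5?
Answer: -5/18373 ≈ -0.00027214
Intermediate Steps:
B(R, m) = -R/5
O(k) = -⅗ (O(k) = (-5 - ⅕*3) + 5 = (-5 - ⅗) + 5 = -28/5 + 5 = -⅗)
q(y, L) = -⅗ + y (q(y, L) = y - ⅗ = -⅗ + y)
1/(((-2411 - 1328) + 120) + q(-55, -88)) = 1/(((-2411 - 1328) + 120) + (-⅗ - 55)) = 1/((-3739 + 120) - 278/5) = 1/(-3619 - 278/5) = 1/(-18373/5) = -5/18373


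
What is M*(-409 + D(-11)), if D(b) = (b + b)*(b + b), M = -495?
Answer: -37125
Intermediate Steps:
D(b) = 4*b**2 (D(b) = (2*b)*(2*b) = 4*b**2)
M*(-409 + D(-11)) = -495*(-409 + 4*(-11)**2) = -495*(-409 + 4*121) = -495*(-409 + 484) = -495*75 = -37125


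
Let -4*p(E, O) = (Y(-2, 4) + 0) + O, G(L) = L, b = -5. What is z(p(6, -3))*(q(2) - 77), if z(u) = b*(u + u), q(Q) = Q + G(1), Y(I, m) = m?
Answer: -185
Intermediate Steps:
p(E, O) = -1 - O/4 (p(E, O) = -((4 + 0) + O)/4 = -(4 + O)/4 = -1 - O/4)
q(Q) = 1 + Q (q(Q) = Q + 1 = 1 + Q)
z(u) = -10*u (z(u) = -5*(u + u) = -10*u)
z(p(6, -3))*(q(2) - 77) = (-10*(-1 - 1/4*(-3)))*((1 + 2) - 77) = (-10*(-1 + 3/4))*(3 - 77) = -10*(-1/4)*(-74) = (5/2)*(-74) = -185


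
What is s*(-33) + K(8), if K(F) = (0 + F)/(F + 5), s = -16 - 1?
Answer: 7301/13 ≈ 561.62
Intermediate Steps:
s = -17
K(F) = F/(5 + F)
s*(-33) + K(8) = -17*(-33) + 8/(5 + 8) = 561 + 8/13 = 7301/13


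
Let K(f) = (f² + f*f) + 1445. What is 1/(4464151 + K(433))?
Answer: 1/4840574 ≈ 2.0659e-7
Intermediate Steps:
K(f) = 1445 + 2*f² (K(f) = (f² + f²) + 1445 = 2*f² + 1445 = 1445 + 2*f²)
1/(4464151 + K(433)) = 1/(4464151 + (1445 + 2*433²)) = 1/(4464151 + (1445 + 2*187489)) = 1/(4464151 + (1445 + 374978)) = 1/(4464151 + 376423) = 1/4840574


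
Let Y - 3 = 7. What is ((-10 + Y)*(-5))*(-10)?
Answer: 0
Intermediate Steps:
Y = 10 (Y = 3 + 7 = 10)
((-10 + Y)*(-5))*(-10) = ((-10 + 10)*(-5))*(-10) = (0*(-5))*(-10) = 0*(-10) = 0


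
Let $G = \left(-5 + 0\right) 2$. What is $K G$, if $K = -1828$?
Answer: $18280$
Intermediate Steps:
$G = -10$ ($G = \left(-5\right) 2 = -10$)
$K G = \left(-1828\right) \left(-10\right) = 18280$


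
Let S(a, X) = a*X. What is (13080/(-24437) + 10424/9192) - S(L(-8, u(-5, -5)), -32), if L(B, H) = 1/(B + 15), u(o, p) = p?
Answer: 145169579/28078113 ≈ 5.1702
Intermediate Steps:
L(B, H) = 1/(15 + B)
S(a, X) = X*a
(13080/(-24437) + 10424/9192) - S(L(-8, u(-5, -5)), -32) = (13080/(-24437) + 10424/9192) - (-32)/(15 - 8) = (13080*(-1/24437) + 10424*(1/9192)) - (-32)/7 = (-13080/24437 + 1303/1149) - (-32)/7 = 16812491/28078113 - 1*(-32/7) = 16812491/28078113 + 32/7 = 145169579/28078113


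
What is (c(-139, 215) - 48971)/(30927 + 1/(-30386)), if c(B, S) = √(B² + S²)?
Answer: -1488032806/939747821 + 30386*√65546/939747821 ≈ -1.5752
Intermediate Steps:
(c(-139, 215) - 48971)/(30927 + 1/(-30386)) = (√((-139)² + 215²) - 48971)/(30927 + 1/(-30386)) = (√(19321 + 46225) - 48971)/(30927 - 1/30386) = (√65546 - 48971)/(939747821/30386) = (-48971 + √65546)*(30386/939747821) = -1488032806/939747821 + 30386*√65546/939747821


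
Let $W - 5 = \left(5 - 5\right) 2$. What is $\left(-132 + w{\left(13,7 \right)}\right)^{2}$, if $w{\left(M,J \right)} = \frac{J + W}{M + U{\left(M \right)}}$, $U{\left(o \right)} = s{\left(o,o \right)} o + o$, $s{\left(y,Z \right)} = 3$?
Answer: $\frac{73410624}{4225} \approx 17375.0$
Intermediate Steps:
$W = 5$ ($W = 5 + \left(5 - 5\right) 2 = 5 + 0 \cdot 2 = 5 + 0 = 5$)
$U{\left(o \right)} = 4 o$ ($U{\left(o \right)} = 3 o + o = 4 o$)
$w{\left(M,J \right)} = \frac{5 + J}{5 M}$ ($w{\left(M,J \right)} = \frac{J + 5}{M + 4 M} = \frac{5 + J}{5 M}$)
$\left(-132 + w{\left(13,7 \right)}\right)^{2} = \left(-132 + \frac{5 + 7}{5 \cdot 13}\right)^{2} = \left(-132 + \frac{1}{5} \cdot \frac{1}{13} \cdot 12\right)^{2} = \left(-132 + \frac{12}{65}\right)^{2} = \left(- \frac{8568}{65}\right)^{2} = \frac{73410624}{4225}$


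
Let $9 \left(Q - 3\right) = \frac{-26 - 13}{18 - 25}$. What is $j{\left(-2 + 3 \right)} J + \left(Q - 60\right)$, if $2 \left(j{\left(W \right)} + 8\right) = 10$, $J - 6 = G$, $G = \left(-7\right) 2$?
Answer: $- \frac{680}{21} \approx -32.381$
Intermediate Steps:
$Q = \frac{76}{21}$ ($Q = 3 + \frac{\left(-26 - 13\right) \frac{1}{18 - 25}}{9} = 3 + \frac{\left(-39\right) \frac{1}{-7}}{9} = 3 + \frac{\left(-39\right) \left(- \frac{1}{7}\right)}{9} = 3 + \frac{1}{9} \cdot \frac{39}{7} = 3 + \frac{13}{21} = \frac{76}{21} \approx 3.619$)
$G = -14$
$J = -8$ ($J = 6 - 14 = -8$)
$j{\left(W \right)} = -3$ ($j{\left(W \right)} = -8 + \frac{1}{2} \cdot 10 = -8 + 5 = -3$)
$j{\left(-2 + 3 \right)} J + \left(Q - 60\right) = \left(-3\right) \left(-8\right) + \left(\frac{76}{21} - 60\right) = 24 + \left(\frac{76}{21} - 60\right) = 24 - \frac{1184}{21} = - \frac{680}{21}$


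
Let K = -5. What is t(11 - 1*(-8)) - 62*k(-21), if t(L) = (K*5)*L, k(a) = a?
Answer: 827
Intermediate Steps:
t(L) = -25*L (t(L) = (-5*5)*L = -25*L)
t(11 - 1*(-8)) - 62*k(-21) = -25*(11 - 1*(-8)) - 62*(-21) = -25*(11 + 8) + 1302 = -25*19 + 1302 = -475 + 1302 = 827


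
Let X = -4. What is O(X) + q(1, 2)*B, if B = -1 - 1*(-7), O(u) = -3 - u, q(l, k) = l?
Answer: 7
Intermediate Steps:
B = 6 (B = -1 + 7 = 6)
O(X) + q(1, 2)*B = (-3 - 1*(-4)) + 1*6 = (-3 + 4) + 6 = 1 + 6 = 7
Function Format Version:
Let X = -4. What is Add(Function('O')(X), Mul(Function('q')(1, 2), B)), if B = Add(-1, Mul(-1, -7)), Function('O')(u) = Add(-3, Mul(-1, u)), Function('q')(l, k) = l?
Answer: 7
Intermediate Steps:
B = 6 (B = Add(-1, 7) = 6)
Add(Function('O')(X), Mul(Function('q')(1, 2), B)) = Add(Add(-3, Mul(-1, -4)), Mul(1, 6)) = Add(Add(-3, 4), 6) = Add(1, 6) = 7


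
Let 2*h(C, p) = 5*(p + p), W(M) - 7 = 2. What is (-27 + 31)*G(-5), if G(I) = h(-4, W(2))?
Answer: 180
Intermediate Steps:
W(M) = 9 (W(M) = 7 + 2 = 9)
h(C, p) = 5*p (h(C, p) = (5*(p + p))/2 = (5*(2*p))/2 = (10*p)/2 = 5*p)
G(I) = 45 (G(I) = 5*9 = 45)
(-27 + 31)*G(-5) = (-27 + 31)*45 = 4*45 = 180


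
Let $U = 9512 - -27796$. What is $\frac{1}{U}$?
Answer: $\frac{1}{37308} \approx 2.6804 \cdot 10^{-5}$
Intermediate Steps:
$U = 37308$ ($U = 9512 + 27796 = 37308$)
$\frac{1}{U} = \frac{1}{37308}$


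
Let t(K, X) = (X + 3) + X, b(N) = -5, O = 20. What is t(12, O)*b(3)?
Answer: -215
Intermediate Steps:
t(K, X) = 3 + 2*X (t(K, X) = (3 + X) + X = 3 + 2*X)
t(12, O)*b(3) = (3 + 2*20)*(-5) = (3 + 40)*(-5) = 43*(-5) = -215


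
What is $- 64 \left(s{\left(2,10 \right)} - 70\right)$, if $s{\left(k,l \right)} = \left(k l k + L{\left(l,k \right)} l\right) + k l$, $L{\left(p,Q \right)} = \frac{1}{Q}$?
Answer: $320$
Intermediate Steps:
$s{\left(k,l \right)} = k l + \frac{l}{k} + l k^{2}$ ($s{\left(k,l \right)} = \left(k l k + \frac{l}{k}\right) + k l = \left(l k^{2} + \frac{l}{k}\right) + k l = \left(\frac{l}{k} + l k^{2}\right) + k l = k l + \frac{l}{k} + l k^{2}$)
$- 64 \left(s{\left(2,10 \right)} - 70\right) = - 64 \left(\frac{10 \left(1 + 2^{2} \left(1 + 2\right)\right)}{2} - 70\right) = - 64 \left(10 \cdot \frac{1}{2} \left(1 + 4 \cdot 3\right) - 70\right) = - 64 \left(10 \cdot \frac{1}{2} \left(1 + 12\right) - 70\right) = - 64 \left(10 \cdot \frac{1}{2} \cdot 13 - 70\right) = - 64 \left(65 - 70\right) = \left(-64\right) \left(-5\right) = 320$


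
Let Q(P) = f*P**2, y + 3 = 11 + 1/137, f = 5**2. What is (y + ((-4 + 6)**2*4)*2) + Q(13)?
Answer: 584306/137 ≈ 4265.0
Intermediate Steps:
f = 25
y = 1097/137 (y = -3 + (11 + 1/137) = -3 + 1508/137 = 1097/137 ≈ 8.0073)
Q(P) = 25*P**2
(y + ((-4 + 6)**2*4)*2) + Q(13) = (1097/137 + ((-4 + 6)**2*4)*2) + 25*13**2 = (1097/137 + (2**2*4)*2) + 25*169 = (1097/137 + (4*4)*2) + 4225 = (1097/137 + 16*2) + 4225 = (1097/137 + 32) + 4225 = 5481/137 + 4225 = 584306/137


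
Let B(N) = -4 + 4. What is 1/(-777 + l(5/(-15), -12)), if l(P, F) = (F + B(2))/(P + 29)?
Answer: -43/33429 ≈ -0.0012863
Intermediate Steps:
B(N) = 0
l(P, F) = F/(29 + P) (l(P, F) = (F + 0)/(P + 29) = F/(29 + P))
1/(-777 + l(5/(-15), -12)) = 1/(-777 - 12/(29 + 5/(-15))) = 1/(-777 - 12/(29 + 5*(-1/15))) = 1/(-777 - 12/(29 - ⅓)) = 1/(-777 - 12/86/3) = 1/(-777 - 12*3/86) = 1/(-777 - 18/43) = 1/(-33429/43) = -43/33429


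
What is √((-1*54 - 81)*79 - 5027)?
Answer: 2*I*√3923 ≈ 125.27*I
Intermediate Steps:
√((-1*54 - 81)*79 - 5027) = √((-54 - 81)*79 - 5027) = √(-135*79 - 5027) = √(-10665 - 5027) = √(-15692) = 2*I*√3923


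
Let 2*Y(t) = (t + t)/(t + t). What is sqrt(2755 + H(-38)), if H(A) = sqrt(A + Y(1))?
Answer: sqrt(11020 + 10*I*sqrt(6))/2 ≈ 52.488 + 0.058334*I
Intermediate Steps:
Y(t) = 1/2 (Y(t) = ((t + t)/(t + t))/2 = ((2*t)/((2*t)))/2 = ((2*t)*(1/(2*t)))/2 = (1/2)*1 = 1/2)
H(A) = sqrt(1/2 + A) (H(A) = sqrt(A + 1/2) = sqrt(1/2 + A))
sqrt(2755 + H(-38)) = sqrt(2755 + sqrt(2 + 4*(-38))/2) = sqrt(2755 + sqrt(2 - 152)/2) = sqrt(2755 + sqrt(-150)/2) = sqrt(2755 + (5*I*sqrt(6))/2) = sqrt(2755 + 5*I*sqrt(6)/2)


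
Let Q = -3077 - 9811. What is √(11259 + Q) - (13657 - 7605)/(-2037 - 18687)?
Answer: 1513/5181 + 3*I*√181 ≈ 0.29203 + 40.361*I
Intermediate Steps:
Q = -12888
√(11259 + Q) - (13657 - 7605)/(-2037 - 18687) = √(11259 - 12888) - (13657 - 7605)/(-2037 - 18687) = √(-1629) - 6052/(-20724) = 3*I*√181 - 6052*(-1)/20724 = 3*I*√181 - 1*(-1513/5181) = 3*I*√181 + 1513/5181 = 1513/5181 + 3*I*√181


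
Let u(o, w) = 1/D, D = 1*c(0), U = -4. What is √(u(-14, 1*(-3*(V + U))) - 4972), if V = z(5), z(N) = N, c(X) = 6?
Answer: I*√178986/6 ≈ 70.511*I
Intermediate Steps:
V = 5
D = 6 (D = 1*6 = 6)
u(o, w) = ⅙ (u(o, w) = 1/6 = ⅙)
√(u(-14, 1*(-3*(V + U))) - 4972) = √(⅙ - 4972) = √(-29831/6) = I*√178986/6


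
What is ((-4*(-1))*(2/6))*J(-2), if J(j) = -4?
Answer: -16/3 ≈ -5.3333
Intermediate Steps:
((-4*(-1))*(2/6))*J(-2) = ((-4*(-1))*(2/6))*(-4) = (4*(2*(⅙)))*(-4) = (4*(⅓))*(-4) = (4/3)*(-4) = -16/3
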